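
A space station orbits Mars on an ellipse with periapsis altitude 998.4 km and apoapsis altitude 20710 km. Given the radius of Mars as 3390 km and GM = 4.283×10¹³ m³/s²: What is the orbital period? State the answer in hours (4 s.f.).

r_p = 3390 + 998.4 = 4388.4 km = 4.3884×10⁶ m.
r_a = 3390 + 20710 = 24100 km = 2.4100×10⁷ m.
Semi-major axis a = (r_p + r_a)/2 = (4388.4 + 24100)/2 = 14244 km = 1.424×10⁷ m.
By Kepler's third law T = 2π√(a³/μ) = 2π × 8.215×10³ = 5.161×10⁴ s.
= 14.34 hours.

T ≈ 14.34 hours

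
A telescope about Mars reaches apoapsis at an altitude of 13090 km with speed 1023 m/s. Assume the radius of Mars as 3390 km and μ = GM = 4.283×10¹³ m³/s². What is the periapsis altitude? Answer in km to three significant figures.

r_a = 3390 + 13090 = 16480 km = 1.648×10⁷ m.
Specific energy ε = v²/2 − μ/r = -2.076×10⁶ J/kg, so a = −μ/(2ε) = 1.032×10⁷ m.
The apsides satisfy r_p + r_a = 2a, so the periapsis radius is 2a − r_a = 4.155×10⁶ m = 4154.6 km.
Periapsis altitude = 4154.6 − 3390 = 764.57 km.

periapsis altitude ≈ 765 km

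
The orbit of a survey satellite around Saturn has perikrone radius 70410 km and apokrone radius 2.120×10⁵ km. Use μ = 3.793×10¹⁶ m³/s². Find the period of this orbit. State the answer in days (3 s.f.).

Semi-major axis a = (r_p + r_a)/2 = (70410 + 2.1200×10⁵)/2 = 1.4120×10⁵ km = 1.412×10⁸ m.
By Kepler's third law T = 2π√(a³/μ) = 2π × 8.616×10³ = 5.413×10⁴ s.
= 0.6265 days.

T ≈ 0.627 days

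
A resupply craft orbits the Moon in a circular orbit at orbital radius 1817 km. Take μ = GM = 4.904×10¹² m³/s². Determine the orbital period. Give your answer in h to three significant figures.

r = 1817 km = 1.817×10⁶ m.
Kepler's third law: T = 2π√(r³/μ) = 2π√((1.817×10⁶)³ / 4.904×10¹²).
r³/μ = 1.223×10⁶ s², so T = 2π × 1.106×10³ = 6.949×10³ s.
Converting: 6.949×10³ s ÷ 3600 = 1.930 h.

T ≈ 1.93 h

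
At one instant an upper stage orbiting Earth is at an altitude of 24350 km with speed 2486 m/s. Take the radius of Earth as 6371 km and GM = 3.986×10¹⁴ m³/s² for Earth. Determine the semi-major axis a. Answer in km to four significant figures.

r = 6371 + 24350 = 30721 km = 3.072×10⁷ m.
Specific orbital energy ε = v²/2 − μ/r = (2486)²/2 − 3.986×10¹⁴/3.072×10⁷ = -9.885×10⁶ J/kg.
Since ε = −μ/(2a), a = −μ/(2ε) = 2.016×10⁷ m = 20162 km.

a ≈ 20160 km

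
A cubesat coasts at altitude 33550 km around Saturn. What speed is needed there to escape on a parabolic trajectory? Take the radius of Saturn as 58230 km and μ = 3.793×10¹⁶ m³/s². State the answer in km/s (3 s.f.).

r = 58230 + 33550 = 91780 km = 9.1780×10⁷ m.
Escape speed v_esc = √(2μ/r) = √(2 × 3.793×10¹⁶ / 9.178×10⁷) = √(8.265×10⁸) = 28750 m/s.
= 28.75 km/s.

v_esc ≈ 28.7 km/s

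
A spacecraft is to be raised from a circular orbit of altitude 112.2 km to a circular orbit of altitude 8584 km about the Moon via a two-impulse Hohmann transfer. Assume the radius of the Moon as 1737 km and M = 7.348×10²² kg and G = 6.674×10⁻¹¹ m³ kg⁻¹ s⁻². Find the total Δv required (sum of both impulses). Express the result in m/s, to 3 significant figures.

μ = GM = 6.674×10⁻¹¹ × 7.348×10²² = 4.904×10¹² m³/s².
r₁ = 1737 + 112.2 = 1849.2 km = 1.8492×10⁶ m.
r₂ = 1737 + 8584 = 10321 km = 1.0321×10⁷ m.
Transfer ellipse a_t = (r₁ + r₂)/2 = 6.085×10⁶ m.
At r₁: circular v_c1 = √(μ/r₁) = 1628 m/s; transfer-perilune v_p = √[μ(2/r₁ − 1/a_t)] = 2121 m/s.
Δv₁ = v_p − v_c1 = 492.4 m/s.
At r₂: circular v_c2 = √(μ/r₂) = 689.3 m/s; transfer-apolune v_a = √[μ(2/r₂ − 1/a_t)] = 380.0 m/s.
Δv₂ = v_c2 − v_a = 309.3 m/s.
Total Δv = Δv₁ + Δv₂ = 801.7 m/s.

Δv_total ≈ 802 m/s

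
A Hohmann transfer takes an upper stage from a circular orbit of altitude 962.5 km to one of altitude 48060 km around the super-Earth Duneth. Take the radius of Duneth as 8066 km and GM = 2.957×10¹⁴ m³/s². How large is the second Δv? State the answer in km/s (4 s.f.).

r₁ = 8066 + 962.5 = 9028.5 km = 9.0285×10⁶ m.
r₂ = 8066 + 48060 = 56126 km = 5.6126×10⁷ m.
Transfer ellipse a_t = (r₁ + r₂)/2 = 3.258×10⁷ m.
At r₁: circular v_c1 = √(μ/r₁) = 5723 m/s; transfer-periapsis v_p = √[μ(2/r₁ − 1/a_t)] = 7512 m/s.
At r₂: circular v_c2 = √(μ/r₂) = 2295 m/s; transfer-apoapsis v_a = √[μ(2/r₂ − 1/a_t)] = 1208 m/s.
Δv₂ = v_c2 − v_a = 1087 m/s.
= 1.087 km/s.

Δv ≈ 1.087 km/s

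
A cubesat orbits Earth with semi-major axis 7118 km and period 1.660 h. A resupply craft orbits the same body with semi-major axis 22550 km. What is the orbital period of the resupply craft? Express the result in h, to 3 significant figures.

Kepler's third law: T² ∝ a³, so T₂ = T₁ (a₂/a₁)^(3/2).
a₂/a₁ = 3.168, (a₂/a₁)^(3/2) = 5.639.
T₂ = 1.660 × 5.639 = 9.360 h.

T₂ ≈ 9.36 h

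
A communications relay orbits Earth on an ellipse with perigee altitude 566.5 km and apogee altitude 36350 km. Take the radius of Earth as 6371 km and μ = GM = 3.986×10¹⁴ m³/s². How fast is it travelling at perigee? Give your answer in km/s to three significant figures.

r_p = 6371 + 566.5 = 6937.5 km = 6.9375×10⁶ m.
r_a = 6371 + 36350 = 42721 km = 4.2721×10⁷ m.
Semi-major axis a = (r_p + r_a)/2 = 24829 km = 2.483×10⁷ m.
Vis-viva: v² = μ(2/r − 1/a) = 3.986×10¹⁴ × (2.883×10⁻⁷ − 4.028×10⁻⁸) = 9.886×10⁷ m²/s².
v = 9943 m/s = 9.943 km/s.

v ≈ 9.94 km/s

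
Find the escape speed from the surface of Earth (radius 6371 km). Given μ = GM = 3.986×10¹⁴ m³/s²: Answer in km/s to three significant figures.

v_esc ≈ 11.2 km/s

r = R = 6.371×10⁶ m.
Escape speed v_esc = √(2μ/r) = √(2 × 3.986×10¹⁴ / 6.371×10⁶) = √(1.251×10⁸) = 11190 m/s.
= 11.19 km/s.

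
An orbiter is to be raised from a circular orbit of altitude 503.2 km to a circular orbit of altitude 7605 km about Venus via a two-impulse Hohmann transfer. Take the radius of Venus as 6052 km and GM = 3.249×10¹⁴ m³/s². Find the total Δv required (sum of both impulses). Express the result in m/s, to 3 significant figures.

Δv_total ≈ 2090 m/s

r₁ = 6052 + 503.2 = 6555.2 km = 6.5552×10⁶ m.
r₂ = 6052 + 7605 = 13657 km = 1.3657×10⁷ m.
Transfer ellipse a_t = (r₁ + r₂)/2 = 1.011×10⁷ m.
At r₁: circular v_c1 = √(μ/r₁) = 7040 m/s; transfer-periapsis v_p = √[μ(2/r₁ − 1/a_t)] = 8184 m/s.
Δv₁ = v_p − v_c1 = 1144 m/s.
At r₂: circular v_c2 = √(μ/r₂) = 4877 m/s; transfer-apoapsis v_a = √[μ(2/r₂ − 1/a_t)] = 3928 m/s.
Δv₂ = v_c2 − v_a = 949.3 m/s.
Total Δv = Δv₁ + Δv₂ = 2093 m/s.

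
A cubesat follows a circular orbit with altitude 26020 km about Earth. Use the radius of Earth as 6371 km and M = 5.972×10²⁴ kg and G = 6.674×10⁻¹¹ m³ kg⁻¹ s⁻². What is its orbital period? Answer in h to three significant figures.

T ≈ 16.1 h

μ = GM = 6.674×10⁻¹¹ × 5.972×10²⁴ = 3.986×10¹⁴ m³/s².
r = 6371 + 26020 = 32391 km = 3.2391×10⁷ m.
Kepler's third law: T = 2π√(r³/μ) = 2π√((3.239×10⁷)³ / 3.986×10¹⁴).
r³/μ = 8.526×10⁷ s², so T = 2π × 9.234×10³ = 5.802×10⁴ s.
Converting: 5.802×10⁴ s ÷ 3600 = 16.12 h.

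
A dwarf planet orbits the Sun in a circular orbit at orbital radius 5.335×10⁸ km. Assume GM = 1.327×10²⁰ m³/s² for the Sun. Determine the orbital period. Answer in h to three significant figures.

r = 5.335×10⁸ km = 5.335×10¹¹ m.
Kepler's third law: T = 2π√(r³/μ) = 2π√((5.335×10¹¹)³ / 1.327×10²⁰).
r³/μ = 1.144×10¹⁵ s², so T = 2π × 3.383×10⁷ = 2.125×10⁸ s.
Converting: 2.125×10⁸ s ÷ 3600 = 59040 h.

T ≈ 59000 h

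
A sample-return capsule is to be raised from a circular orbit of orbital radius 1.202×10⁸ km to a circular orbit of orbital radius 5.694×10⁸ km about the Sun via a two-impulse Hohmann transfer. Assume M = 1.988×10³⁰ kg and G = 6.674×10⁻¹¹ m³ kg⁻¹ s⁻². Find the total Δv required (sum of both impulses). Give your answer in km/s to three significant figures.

Δv_total ≈ 15.7 km/s

μ = GM = 6.674×10⁻¹¹ × 1.988×10³⁰ = 1.327×10²⁰ m³/s².
r₁ = 1.202×10⁸ km = 1.202×10¹¹ m.
r₂ = 5.694×10⁸ km = 5.694×10¹¹ m.
Transfer ellipse a_t = (r₁ + r₂)/2 = 3.448×10¹¹ m.
At r₁: circular v_c1 = √(μ/r₁) = 33220 m/s; transfer-perihelion v_p = √[μ(2/r₁ − 1/a_t)] = 42690 m/s.
Δv₁ = v_p − v_c1 = 9471 m/s.
At r₂: circular v_c2 = √(μ/r₂) = 15260 m/s; transfer-aphelion v_a = √[μ(2/r₂ − 1/a_t)] = 9013 m/s.
Δv₂ = v_c2 − v_a = 6252 m/s.
Total Δv = Δv₁ + Δv₂ = 15720 m/s = 15.72 km/s.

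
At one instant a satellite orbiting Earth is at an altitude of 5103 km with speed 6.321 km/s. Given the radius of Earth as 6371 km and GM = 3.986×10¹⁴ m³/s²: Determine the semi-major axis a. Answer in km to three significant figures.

r = 6371 + 5103 = 11474 km = 1.147×10⁷ m.
Vis-viva rearranged: 1/a = 2/r − v²/μ = 1.743×10⁻⁷ − 1.002×10⁻⁷ = 7.407×10⁻⁸ m⁻¹.
a = 1.350×10⁷ m = 13501 km.

a ≈ 13500 km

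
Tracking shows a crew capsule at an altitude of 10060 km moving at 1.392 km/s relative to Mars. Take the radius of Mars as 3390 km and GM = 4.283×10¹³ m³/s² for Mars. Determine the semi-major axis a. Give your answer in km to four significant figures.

a ≈ 9666 km

r = 3390 + 10060 = 13450 km = 1.345×10⁷ m.
Specific orbital energy ε = v²/2 − μ/r = (1392)²/2 − 4.283×10¹³/1.345×10⁷ = -2.216×10⁶ J/kg.
Since ε = −μ/(2a), a = −μ/(2ε) = 9.666×10⁶ m = 9665.8 km.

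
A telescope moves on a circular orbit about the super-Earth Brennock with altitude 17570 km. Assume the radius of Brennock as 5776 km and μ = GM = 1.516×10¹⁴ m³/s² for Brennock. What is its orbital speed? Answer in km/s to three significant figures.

r = 5776 + 17570 = 23346 km = 2.3346×10⁷ m.
For a circular orbit v = √(μ/r) = √(1.516×10¹⁴ / 2.335×10⁷) = √(6.494×10⁶) = 2548 m/s.
That is 2.548 km/s.

v ≈ 2.55 km/s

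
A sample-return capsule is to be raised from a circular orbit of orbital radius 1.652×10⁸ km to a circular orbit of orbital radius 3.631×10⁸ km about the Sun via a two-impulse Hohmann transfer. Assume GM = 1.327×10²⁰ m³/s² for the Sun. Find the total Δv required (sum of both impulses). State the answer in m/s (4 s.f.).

Δv_total ≈ 8886 m/s

r₁ = 1.652×10⁸ km = 1.652×10¹¹ m.
r₂ = 3.631×10⁸ km = 3.631×10¹¹ m.
Transfer ellipse a_t = (r₁ + r₂)/2 = 2.642×10¹¹ m.
At r₁: circular v_c1 = √(μ/r₁) = 28340 m/s; transfer-perihelion v_p = √[μ(2/r₁ − 1/a_t)] = 33230 m/s.
Δv₁ = v_p − v_c1 = 4887 m/s.
At r₂: circular v_c2 = √(μ/r₂) = 19120 m/s; transfer-aphelion v_a = √[μ(2/r₂ − 1/a_t)] = 15120 m/s.
Δv₂ = v_c2 − v_a = 3999 m/s.
Total Δv = Δv₁ + Δv₂ = 8886 m/s.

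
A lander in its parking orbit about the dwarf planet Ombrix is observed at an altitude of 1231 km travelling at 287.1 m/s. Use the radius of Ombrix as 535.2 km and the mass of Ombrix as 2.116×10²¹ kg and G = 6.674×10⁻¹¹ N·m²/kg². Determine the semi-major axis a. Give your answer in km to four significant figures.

a ≈ 1822 km

μ = GM = 6.674×10⁻¹¹ × 2.116×10²¹ = 1.412×10¹¹ m³/s².
r = 535.2 + 1231 = 1766.2 km = 1.766×10⁶ m.
Vis-viva rearranged: 1/a = 2/r − v²/μ = 1.132×10⁻⁶ − 5.837×10⁻⁷ = 5.487×10⁻⁷ m⁻¹.
a = 1.822×10⁶ m = 1822.5 km.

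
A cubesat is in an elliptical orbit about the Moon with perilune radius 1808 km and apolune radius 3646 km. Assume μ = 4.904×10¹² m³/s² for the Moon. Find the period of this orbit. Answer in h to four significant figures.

Semi-major axis a = (r_p + r_a)/2 = (1808.0 + 3646.0)/2 = 2727.0 km = 2.727×10⁶ m.
By Kepler's third law T = 2π√(a³/μ) = 2π × 2.034×10³ = 1.278×10⁴ s.
= 3.549 h.

T ≈ 3.549 h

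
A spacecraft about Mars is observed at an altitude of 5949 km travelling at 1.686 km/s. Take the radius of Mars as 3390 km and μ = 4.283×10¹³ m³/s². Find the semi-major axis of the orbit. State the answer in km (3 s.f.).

a ≈ 6770 km

r = 3390 + 5949 = 9339.0 km = 9.339×10⁶ m.
Vis-viva rearranged: 1/a = 2/r − v²/μ = 2.142×10⁻⁷ − 6.637×10⁻⁸ = 1.478×10⁻⁷ m⁻¹.
a = 6.767×10⁶ m = 6766.5 km.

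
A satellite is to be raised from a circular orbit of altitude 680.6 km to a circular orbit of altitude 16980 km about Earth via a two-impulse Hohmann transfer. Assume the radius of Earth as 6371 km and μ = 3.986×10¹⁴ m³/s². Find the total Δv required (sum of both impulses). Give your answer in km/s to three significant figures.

Δv_total ≈ 3.12 km/s

r₁ = 6371 + 680.6 = 7051.6 km = 7.0516×10⁶ m.
r₂ = 6371 + 16980 = 23351 km = 2.3351×10⁷ m.
Transfer ellipse a_t = (r₁ + r₂)/2 = 1.520×10⁷ m.
At r₁: circular v_c1 = √(μ/r₁) = 7518 m/s; transfer-perigee v_p = √[μ(2/r₁ − 1/a_t)] = 9318 m/s.
Δv₁ = v_p − v_c1 = 1800 m/s.
At r₂: circular v_c2 = √(μ/r₂) = 4132 m/s; transfer-apogee v_a = √[μ(2/r₂ − 1/a_t)] = 2814 m/s.
Δv₂ = v_c2 − v_a = 1318 m/s.
Total Δv = Δv₁ + Δv₂ = 3118 m/s = 3.118 km/s.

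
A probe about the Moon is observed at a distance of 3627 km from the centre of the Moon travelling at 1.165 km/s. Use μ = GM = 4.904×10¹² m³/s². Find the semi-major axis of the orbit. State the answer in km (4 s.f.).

r = 3.627×10⁶ m.
Vis-viva rearranged: 1/a = 2/r − v²/μ = 5.514×10⁻⁷ − 2.768×10⁻⁷ = 2.747×10⁻⁷ m⁻¹.
a = 3.641×10⁶ m = 3640.8 km.

a ≈ 3641 km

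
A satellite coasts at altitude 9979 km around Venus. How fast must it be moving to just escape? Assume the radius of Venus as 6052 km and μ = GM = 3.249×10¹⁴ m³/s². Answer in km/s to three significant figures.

v_esc ≈ 6.37 km/s

r = 6052 + 9979 = 16031 km = 1.6031×10⁷ m.
Escape speed v_esc = √(2μ/r) = √(2 × 3.249×10¹⁴ / 1.603×10⁷) = √(4.053×10⁷) = 6367 m/s.
= 6.367 km/s.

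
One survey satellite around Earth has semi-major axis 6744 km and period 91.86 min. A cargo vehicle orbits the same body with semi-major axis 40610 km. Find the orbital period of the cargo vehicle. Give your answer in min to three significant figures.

Kepler's third law: T² ∝ a³, so T₂ = T₁ (a₂/a₁)^(3/2).
a₂/a₁ = 6.022, (a₂/a₁)^(3/2) = 14.78.
T₂ = 91.86 × 14.78 = 1357 min.

T₂ ≈ 1360 min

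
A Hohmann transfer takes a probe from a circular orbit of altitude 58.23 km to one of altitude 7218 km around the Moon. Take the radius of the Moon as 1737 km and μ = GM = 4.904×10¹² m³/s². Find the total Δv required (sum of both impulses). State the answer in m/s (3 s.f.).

r₁ = 1737 + 58.23 = 1795.2 km = 1.7952×10⁶ m.
r₂ = 1737 + 7218 = 8955.0 km = 8.9550×10⁶ m.
Transfer ellipse a_t = (r₁ + r₂)/2 = 5.375×10⁶ m.
At r₁: circular v_c1 = √(μ/r₁) = 1653 m/s; transfer-perilune v_p = √[μ(2/r₁ − 1/a_t)] = 2133 m/s.
Δv₁ = v_p − v_c1 = 480.5 m/s.
At r₂: circular v_c2 = √(μ/r₂) = 740.0 m/s; transfer-apolune v_a = √[μ(2/r₂ − 1/a_t)] = 427.7 m/s.
Δv₂ = v_c2 − v_a = 312.3 m/s.
Total Δv = Δv₁ + Δv₂ = 792.9 m/s.

Δv_total ≈ 793 m/s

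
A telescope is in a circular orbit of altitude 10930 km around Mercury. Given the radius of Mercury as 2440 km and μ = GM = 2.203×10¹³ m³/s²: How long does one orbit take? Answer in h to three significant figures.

T ≈ 18.2 h

r = 2440 + 10930 = 13370 km = 1.3370×10⁷ m.
Kepler's third law: T = 2π√(r³/μ) = 2π√((1.337×10⁷)³ / 2.203×10¹³).
r³/μ = 1.085×10⁸ s², so T = 2π × 1.042×10⁴ = 6.544×10⁴ s.
Converting: 6.544×10⁴ s ÷ 3600 = 18.18 h.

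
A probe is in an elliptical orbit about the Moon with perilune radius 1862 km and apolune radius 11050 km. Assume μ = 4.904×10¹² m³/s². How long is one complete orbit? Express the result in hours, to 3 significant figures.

T ≈ 12.9 hours

Semi-major axis a = (r_p + r_a)/2 = (1862.0 + 11050)/2 = 6456.0 km = 6.456×10⁶ m.
By Kepler's third law T = 2π√(a³/μ) = 2π × 7.407×10³ = 4.654×10⁴ s.
= 12.93 hours.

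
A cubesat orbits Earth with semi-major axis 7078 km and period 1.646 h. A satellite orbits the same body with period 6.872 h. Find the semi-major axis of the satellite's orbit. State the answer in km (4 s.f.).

Kepler's third law: a³ ∝ T², so a₂ = a₁ (T₂/T₁)^(2/3).
T₂/T₁ = 4.175, (T₂/T₁)^(2/3) = 2.593.
a₂ = 7078 × 2.593 = 18350 km.

a₂ ≈ 18350 km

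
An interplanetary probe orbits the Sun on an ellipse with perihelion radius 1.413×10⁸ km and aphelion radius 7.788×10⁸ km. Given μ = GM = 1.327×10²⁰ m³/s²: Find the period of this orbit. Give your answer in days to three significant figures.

Semi-major axis a = (r_p + r_a)/2 = (1.4130×10⁸ + 7.7880×10⁸)/2 = 4.6005×10⁸ km = 4.600×10¹¹ m.
By Kepler's third law T = 2π√(a³/μ) = 2π × 2.709×10⁷ = 1.702×10⁸ s.
= 1970 days.

T ≈ 1970 days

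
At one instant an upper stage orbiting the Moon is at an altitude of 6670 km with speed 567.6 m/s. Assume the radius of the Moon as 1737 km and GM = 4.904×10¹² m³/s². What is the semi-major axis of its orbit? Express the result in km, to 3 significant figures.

a ≈ 5810 km

r = 1737 + 6670 = 8407.0 km = 8.407×10⁶ m.
Vis-viva rearranged: 1/a = 2/r − v²/μ = 2.379×10⁻⁷ − 6.570×10⁻⁸ = 1.722×10⁻⁷ m⁻¹.
a = 5.807×10⁶ m = 5807.1 km.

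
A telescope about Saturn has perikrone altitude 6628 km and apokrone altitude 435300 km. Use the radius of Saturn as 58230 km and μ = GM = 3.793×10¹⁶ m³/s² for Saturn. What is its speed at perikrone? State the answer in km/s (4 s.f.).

v ≈ 32.15 km/s

r_p = 58230 + 6628 = 64858 km = 6.4858×10⁷ m.
r_a = 58230 + 435300 = 493530 km = 4.9353×10⁸ m.
Semi-major axis a = (r_p + r_a)/2 = 2.7919×10⁵ km = 2.792×10⁸ m.
Vis-viva: v² = μ(2/r − 1/a) = 3.793×10¹⁶ × (3.084×10⁻⁸ − 3.582×10⁻⁹) = 1.034×10⁹ m²/s².
v = 32150 m/s = 32.15 km/s.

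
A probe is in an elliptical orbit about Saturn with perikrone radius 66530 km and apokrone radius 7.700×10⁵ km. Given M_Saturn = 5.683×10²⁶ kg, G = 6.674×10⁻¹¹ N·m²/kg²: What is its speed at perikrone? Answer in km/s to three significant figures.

v ≈ 32.4 km/s

μ = GM = 6.674×10⁻¹¹ × 5.683×10²⁶ = 3.793×10¹⁶ m³/s².
Semi-major axis a = (r_p + r_a)/2 = 4.1826×10⁵ km = 4.183×10⁸ m.
Vis-viva: v² = μ(2/r − 1/a) = 3.793×10¹⁶ × (3.006×10⁻⁸ − 2.391×10⁻⁹) = 1.050×10⁹ m²/s².
v = 32400 m/s = 32.40 km/s.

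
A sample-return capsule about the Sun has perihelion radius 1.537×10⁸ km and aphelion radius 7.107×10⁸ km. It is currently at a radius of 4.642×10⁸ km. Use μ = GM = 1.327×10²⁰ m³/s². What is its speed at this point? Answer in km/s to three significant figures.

Semi-major axis a = (r_p + r_a)/2 = 4.3220×10⁸ km = 4.322×10¹¹ m.
Vis-viva: v² = μ(2/r − 1/a) = 1.327×10²⁰ × (4.308×10⁻¹² − 2.314×10⁻¹²) = 2.647×10⁸ m²/s².
v = 16270 m/s = 16.27 km/s.

v ≈ 16.3 km/s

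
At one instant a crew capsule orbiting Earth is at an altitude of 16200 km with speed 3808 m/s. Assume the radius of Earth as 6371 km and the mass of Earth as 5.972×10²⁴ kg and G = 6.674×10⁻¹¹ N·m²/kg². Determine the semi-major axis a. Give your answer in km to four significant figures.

a ≈ 19150 km

μ = GM = 6.674×10⁻¹¹ × 5.972×10²⁴ = 3.986×10¹⁴ m³/s².
r = 6371 + 16200 = 22571 km = 2.257×10⁷ m.
Specific orbital energy ε = v²/2 − μ/r = (3808)²/2 − 3.986×10¹⁴/2.257×10⁷ = -1.041×10⁷ J/kg.
Since ε = −μ/(2a), a = −μ/(2ε) = 1.915×10⁷ m = 19147 km.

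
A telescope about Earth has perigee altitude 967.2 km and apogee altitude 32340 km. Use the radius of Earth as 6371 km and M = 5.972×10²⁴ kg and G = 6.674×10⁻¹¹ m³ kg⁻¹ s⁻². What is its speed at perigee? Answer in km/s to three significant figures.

v ≈ 9.56 km/s

μ = GM = 6.674×10⁻¹¹ × 5.972×10²⁴ = 3.986×10¹⁴ m³/s².
r_p = 6371 + 967.2 = 7338.2 km = 7.3382×10⁶ m.
r_a = 6371 + 32340 = 38711 km = 3.8711×10⁷ m.
Semi-major axis a = (r_p + r_a)/2 = 23025 km = 2.302×10⁷ m.
Vis-viva: v² = μ(2/r − 1/a) = 3.986×10¹⁴ × (2.725×10⁻⁷ − 4.343×10⁻⁸) = 9.132×10⁷ m²/s².
v = 9556 m/s = 9.556 km/s.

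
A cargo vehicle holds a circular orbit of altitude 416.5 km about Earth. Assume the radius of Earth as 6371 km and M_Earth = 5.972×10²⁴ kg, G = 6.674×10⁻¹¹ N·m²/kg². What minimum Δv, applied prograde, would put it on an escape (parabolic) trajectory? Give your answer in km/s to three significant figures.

Δv ≈ 3.17 km/s

μ = GM = 6.674×10⁻¹¹ × 5.972×10²⁴ = 3.986×10¹⁴ m³/s².
r = 6371 + 416.5 = 6787.5 km = 6.7875×10⁶ m.
Circular speed v_c = √(μ/r) = 7663 m/s.
Escape speed v_esc = √(2μ/r) = √2 × v_c = 10840 m/s.
Δv = v_esc − v_c = 3174 m/s = 3.174 km/s.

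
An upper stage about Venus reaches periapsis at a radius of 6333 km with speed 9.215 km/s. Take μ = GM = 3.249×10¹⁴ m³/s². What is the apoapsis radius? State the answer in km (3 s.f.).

r_p = 6.333×10⁶ m.
Specific energy ε = v²/2 − μ/r = -8.845×10⁶ J/kg, so a = −μ/(2ε) = 1.837×10⁷ m.
The apsides satisfy r_p + r_a = 2a, so the apoapsis radius is 2a − r_p = 3.040×10⁷ m = 30401 km.

apoapsis radius ≈ 30400 km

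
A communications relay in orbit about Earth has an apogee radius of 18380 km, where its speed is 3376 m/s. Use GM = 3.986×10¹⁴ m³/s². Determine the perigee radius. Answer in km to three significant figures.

perigee radius ≈ 6550 km

r_a = 1.838×10⁷ m.
Specific energy ε = v²/2 − μ/r = -1.599×10⁷ J/kg, so a = −μ/(2ε) = 1.247×10⁷ m.
The apsides satisfy r_p + r_a = 2a, so the perigee radius is 2a − r_a = 6.551×10⁶ m = 6551.3 km.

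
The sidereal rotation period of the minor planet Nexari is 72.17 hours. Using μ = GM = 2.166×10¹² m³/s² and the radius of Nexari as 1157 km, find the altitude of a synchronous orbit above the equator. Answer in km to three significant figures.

T = 72.17 hours = 2.598×10⁵ s.
A synchronous orbit has period T, so by Kepler's third law a = (μT²/4π²)^(1/3).
μT²/4π² = 2.166×10¹² × (2.598×10⁵)² / 39.48 = 3.704×10²¹ m³.
a = 1.547×10⁷ m = 15472 km.
Altitude h = a − R = 15472 − 1157 = 14315 km.

h_sync ≈ 14300 km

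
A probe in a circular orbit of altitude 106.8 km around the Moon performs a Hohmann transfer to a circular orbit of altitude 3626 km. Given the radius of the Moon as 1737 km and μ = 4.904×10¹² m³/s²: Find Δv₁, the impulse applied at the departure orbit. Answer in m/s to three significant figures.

r₁ = 1737 + 106.8 = 1843.8 km = 1.8438×10⁶ m.
r₂ = 1737 + 3626 = 5363.0 km = 5.3630×10⁶ m.
Transfer ellipse a_t = (r₁ + r₂)/2 = 3.603×10⁶ m.
At r₁: circular v_c1 = √(μ/r₁) = 1631 m/s; transfer-perilune v_p = √[μ(2/r₁ − 1/a_t)] = 1990 m/s.
Δv₁ = v_p − v_c1 = 358.7 m/s.

Δv ≈ 359 m/s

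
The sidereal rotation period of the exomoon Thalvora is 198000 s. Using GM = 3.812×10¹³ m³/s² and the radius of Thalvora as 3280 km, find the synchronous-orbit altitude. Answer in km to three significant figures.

h_sync ≈ 30300 km

A synchronous orbit has period T, so by Kepler's third law a = (μT²/4π²)^(1/3).
μT²/4π² = 3.812×10¹³ × (1.980×10⁵)² / 39.48 = 3.786×10²² m³.
a = 3.358×10⁷ m = 33577 km.
Altitude h = a − R = 33577 − 3280 = 30297 km.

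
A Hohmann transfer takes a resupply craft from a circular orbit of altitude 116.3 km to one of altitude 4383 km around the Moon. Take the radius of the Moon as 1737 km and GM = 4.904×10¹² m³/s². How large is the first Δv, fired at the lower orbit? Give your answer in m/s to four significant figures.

Δv ≈ 388.8 m/s

r₁ = 1737 + 116.3 = 1853.3 km = 1.8533×10⁶ m.
r₂ = 1737 + 4383 = 6120.0 km = 6.1200×10⁶ m.
Transfer ellipse a_t = (r₁ + r₂)/2 = 3.987×10⁶ m.
At r₁: circular v_c1 = √(μ/r₁) = 1627 m/s; transfer-perilune v_p = √[μ(2/r₁ − 1/a_t)] = 2015 m/s.
Δv₁ = v_p − v_c1 = 388.8 m/s.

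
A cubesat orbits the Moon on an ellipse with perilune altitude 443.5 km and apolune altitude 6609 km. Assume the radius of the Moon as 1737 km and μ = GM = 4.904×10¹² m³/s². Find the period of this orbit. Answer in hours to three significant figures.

T ≈ 9.52 hours

r_p = 1737 + 443.5 = 2180.5 km = 2.1805×10⁶ m.
r_a = 1737 + 6609 = 8346.0 km = 8.3460×10⁶ m.
Semi-major axis a = (r_p + r_a)/2 = (2180.5 + 8346.0)/2 = 5263.2 km = 5.263×10⁶ m.
By Kepler's third law T = 2π√(a³/μ) = 2π × 5.453×10³ = 3.426×10⁴ s.
= 9.517 hours.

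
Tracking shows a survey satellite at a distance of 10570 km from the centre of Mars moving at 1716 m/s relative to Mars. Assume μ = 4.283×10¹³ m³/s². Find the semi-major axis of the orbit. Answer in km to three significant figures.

a ≈ 8300 km

r = 1.057×10⁷ m.
Vis-viva rearranged: 1/a = 2/r − v²/μ = 1.892×10⁻⁷ − 6.875×10⁻⁸ = 1.205×10⁻⁷ m⁻¹.
a = 8.301×10⁶ m = 8301.3 km.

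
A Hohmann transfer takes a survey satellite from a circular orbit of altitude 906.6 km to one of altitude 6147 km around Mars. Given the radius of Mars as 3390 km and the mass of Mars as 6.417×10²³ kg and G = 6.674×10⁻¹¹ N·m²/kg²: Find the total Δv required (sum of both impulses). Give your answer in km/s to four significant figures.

μ = GM = 6.674×10⁻¹¹ × 6.417×10²³ = 4.283×10¹³ m³/s².
r₁ = 3390 + 906.6 = 4296.6 km = 4.2966×10⁶ m.
r₂ = 3390 + 6147 = 9537.0 km = 9.5370×10⁶ m.
Transfer ellipse a_t = (r₁ + r₂)/2 = 6.917×10⁶ m.
At r₁: circular v_c1 = √(μ/r₁) = 3157 m/s; transfer-periapsis v_p = √[μ(2/r₁ − 1/a_t)] = 3707 m/s.
Δv₁ = v_p − v_c1 = 550.1 m/s.
At r₂: circular v_c2 = √(μ/r₂) = 2119 m/s; transfer-apoapsis v_a = √[μ(2/r₂ − 1/a_t)] = 1670 m/s.
Δv₂ = v_c2 − v_a = 448.9 m/s.
Total Δv = Δv₁ + Δv₂ = 999.0 m/s = 0.999 km/s.

Δv_total ≈ 0.999 km/s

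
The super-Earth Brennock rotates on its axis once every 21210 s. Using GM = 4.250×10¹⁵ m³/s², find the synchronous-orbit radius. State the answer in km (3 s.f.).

r_sync ≈ 36500 km

A synchronous orbit has period T, so by Kepler's third law a = (μT²/4π²)^(1/3).
μT²/4π² = 4.250×10¹⁵ × (2.121×10⁴)² / 39.48 = 4.843×10²² m³.
a = 3.645×10⁷ m = 36451 km.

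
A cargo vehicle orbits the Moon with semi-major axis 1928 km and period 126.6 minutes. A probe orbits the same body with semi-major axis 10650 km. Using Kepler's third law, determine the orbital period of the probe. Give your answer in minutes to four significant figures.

Kepler's third law: T² ∝ a³, so T₂ = T₁ (a₂/a₁)^(3/2).
a₂/a₁ = 5.524, (a₂/a₁)^(3/2) = 12.98.
T₂ = 126.6 × 12.98 = 1644 minutes.

T₂ ≈ 1644 minutes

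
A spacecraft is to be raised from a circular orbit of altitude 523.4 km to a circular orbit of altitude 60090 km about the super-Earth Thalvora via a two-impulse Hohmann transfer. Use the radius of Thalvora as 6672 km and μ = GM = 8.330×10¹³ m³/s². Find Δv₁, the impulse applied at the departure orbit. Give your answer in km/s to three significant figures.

r₁ = 6672 + 523.4 = 7195.4 km = 7.1954×10⁶ m.
r₂ = 6672 + 60090 = 66762 km = 6.6762×10⁷ m.
Transfer ellipse a_t = (r₁ + r₂)/2 = 3.698×10⁷ m.
At r₁: circular v_c1 = √(μ/r₁) = 3402 m/s; transfer-periapsis v_p = √[μ(2/r₁ − 1/a_t)] = 4572 m/s.
Δv₁ = v_p − v_c1 = 1169 m/s.
= 1.169 km/s.

Δv ≈ 1.17 km/s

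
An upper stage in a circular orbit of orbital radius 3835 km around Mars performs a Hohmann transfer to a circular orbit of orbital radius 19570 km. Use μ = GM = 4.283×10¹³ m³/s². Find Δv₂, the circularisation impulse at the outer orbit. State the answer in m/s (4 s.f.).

r₁ = 3835 km = 3.835×10⁶ m.
r₂ = 19570 km = 1.957×10⁷ m.
Transfer ellipse a_t = (r₁ + r₂)/2 = 1.170×10⁷ m.
At r₁: circular v_c1 = √(μ/r₁) = 3342 m/s; transfer-periapsis v_p = √[μ(2/r₁ − 1/a_t)] = 4322 m/s.
At r₂: circular v_c2 = √(μ/r₂) = 1479 m/s; transfer-apoapsis v_a = √[μ(2/r₂ − 1/a_t)] = 846.9 m/s.
Δv₂ = v_c2 − v_a = 632.5 m/s.

Δv ≈ 632.5 m/s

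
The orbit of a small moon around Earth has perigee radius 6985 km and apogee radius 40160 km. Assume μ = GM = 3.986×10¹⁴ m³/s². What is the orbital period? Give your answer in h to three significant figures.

Semi-major axis a = (r_p + r_a)/2 = (6985.0 + 40160)/2 = 23572 km = 2.357×10⁷ m.
By Kepler's third law T = 2π√(a³/μ) = 2π × 5.732×10³ = 3.602×10⁴ s.
= 10.01 h.

T ≈ 10.0 h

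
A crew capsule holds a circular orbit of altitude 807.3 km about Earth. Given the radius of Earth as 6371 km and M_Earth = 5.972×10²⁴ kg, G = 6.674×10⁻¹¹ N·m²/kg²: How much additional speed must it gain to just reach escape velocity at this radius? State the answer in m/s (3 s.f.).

Δv ≈ 3090 m/s

μ = GM = 6.674×10⁻¹¹ × 5.972×10²⁴ = 3.986×10¹⁴ m³/s².
r = 6371 + 807.3 = 7178.3 km = 7.1783×10⁶ m.
Circular speed v_c = √(μ/r) = 7451 m/s.
Escape speed v_esc = √(2μ/r) = √2 × v_c = 10540 m/s.
Δv = v_esc − v_c = 3087 m/s.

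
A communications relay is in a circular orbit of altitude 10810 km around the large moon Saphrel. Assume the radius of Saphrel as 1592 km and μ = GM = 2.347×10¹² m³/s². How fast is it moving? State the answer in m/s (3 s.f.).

r = 1592 + 10810 = 12402 km = 1.2402×10⁷ m.
For a circular orbit v = √(μ/r) = √(2.347×10¹² / 1.240×10⁷) = √(1.892×10⁵) = 435.0 m/s.

v ≈ 435 m/s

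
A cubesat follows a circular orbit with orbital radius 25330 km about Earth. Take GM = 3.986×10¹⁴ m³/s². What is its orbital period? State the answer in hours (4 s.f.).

r = 25330 km = 2.533×10⁷ m.
Kepler's third law: T = 2π√(r³/μ) = 2π√((2.533×10⁷)³ / 3.986×10¹⁴).
r³/μ = 4.077×10⁷ s², so T = 2π × 6.385×10³ = 4.012×10⁴ s.
Converting: 4.012×10⁴ s ÷ 3600 = 11.14 hours.

T ≈ 11.14 hours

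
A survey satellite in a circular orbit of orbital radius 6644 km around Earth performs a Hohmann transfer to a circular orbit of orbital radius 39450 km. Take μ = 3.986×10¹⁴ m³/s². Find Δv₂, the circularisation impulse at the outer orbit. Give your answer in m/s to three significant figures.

Δv ≈ 1470 m/s

r₁ = 6644 km = 6.644×10⁶ m.
r₂ = 39450 km = 3.945×10⁷ m.
Transfer ellipse a_t = (r₁ + r₂)/2 = 2.305×10⁷ m.
At r₁: circular v_c1 = √(μ/r₁) = 7746 m/s; transfer-perigee v_p = √[μ(2/r₁ − 1/a_t)] = 10130 m/s.
At r₂: circular v_c2 = √(μ/r₂) = 3179 m/s; transfer-apogee v_a = √[μ(2/r₂ − 1/a_t)] = 1707 m/s.
Δv₂ = v_c2 − v_a = 1472 m/s.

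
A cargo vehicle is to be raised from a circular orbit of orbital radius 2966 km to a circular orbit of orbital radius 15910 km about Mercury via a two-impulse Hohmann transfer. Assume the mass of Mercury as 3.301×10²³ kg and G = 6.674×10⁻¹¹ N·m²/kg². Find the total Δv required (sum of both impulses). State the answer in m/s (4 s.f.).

μ = GM = 6.674×10⁻¹¹ × 3.301×10²³ = 2.203×10¹³ m³/s².
r₁ = 2966 km = 2.966×10⁶ m.
r₂ = 15910 km = 1.591×10⁷ m.
Transfer ellipse a_t = (r₁ + r₂)/2 = 9.438×10⁶ m.
At r₁: circular v_c1 = √(μ/r₁) = 2725 m/s; transfer-periherm v_p = √[μ(2/r₁ − 1/a_t)] = 3539 m/s.
Δv₁ = v_p − v_c1 = 813.2 m/s.
At r₂: circular v_c2 = √(μ/r₂) = 1177 m/s; transfer-apoherm v_a = √[μ(2/r₂ − 1/a_t)] = 659.7 m/s.
Δv₂ = v_c2 − v_a = 517.1 m/s.
Total Δv = Δv₁ + Δv₂ = 1330 m/s.

Δv_total ≈ 1330 m/s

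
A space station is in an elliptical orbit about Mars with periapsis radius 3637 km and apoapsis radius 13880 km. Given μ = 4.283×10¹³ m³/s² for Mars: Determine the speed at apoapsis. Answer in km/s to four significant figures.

v ≈ 1.132 km/s

Semi-major axis a = (r_p + r_a)/2 = 8758.5 km = 8.758×10⁶ m.
Vis-viva: v² = μ(2/r − 1/a) = 4.283×10¹³ × (1.441×10⁻⁷ − 1.142×10⁻⁷) = 1.281×10⁶ m²/s².
v = 1132 m/s = 1.132 km/s.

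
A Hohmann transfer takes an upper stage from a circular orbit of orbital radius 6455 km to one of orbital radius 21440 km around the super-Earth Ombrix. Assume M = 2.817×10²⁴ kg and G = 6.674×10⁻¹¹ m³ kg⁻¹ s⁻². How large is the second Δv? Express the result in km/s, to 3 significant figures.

Δv ≈ 0.947 km/s

μ = GM = 6.674×10⁻¹¹ × 2.817×10²⁴ = 1.880×10¹⁴ m³/s².
r₁ = 6455 km = 6.455×10⁶ m.
r₂ = 21440 km = 2.144×10⁷ m.
Transfer ellipse a_t = (r₁ + r₂)/2 = 1.395×10⁷ m.
At r₁: circular v_c1 = √(μ/r₁) = 5397 m/s; transfer-periapsis v_p = √[μ(2/r₁ − 1/a_t)] = 6691 m/s.
At r₂: circular v_c2 = √(μ/r₂) = 2961 m/s; transfer-apoapsis v_a = √[μ(2/r₂ − 1/a_t)] = 2015 m/s.
Δv₂ = v_c2 − v_a = 946.7 m/s.
= 0.9467 km/s.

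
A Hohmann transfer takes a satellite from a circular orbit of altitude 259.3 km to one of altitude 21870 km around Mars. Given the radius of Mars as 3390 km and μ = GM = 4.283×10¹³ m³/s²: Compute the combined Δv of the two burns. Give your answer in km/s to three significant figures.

r₁ = 3390 + 259.3 = 3649.3 km = 3.6493×10⁶ m.
r₂ = 3390 + 21870 = 25260 km = 2.5260×10⁷ m.
Transfer ellipse a_t = (r₁ + r₂)/2 = 1.445×10⁷ m.
At r₁: circular v_c1 = √(μ/r₁) = 3426 m/s; transfer-periapsis v_p = √[μ(2/r₁ − 1/a_t)] = 4529 m/s.
Δv₁ = v_p − v_c1 = 1103 m/s.
At r₂: circular v_c2 = √(μ/r₂) = 1302 m/s; transfer-apoapsis v_a = √[μ(2/r₂ − 1/a_t)] = 654.3 m/s.
Δv₂ = v_c2 − v_a = 647.9 m/s.
Total Δv = Δv₁ + Δv₂ = 1751 m/s = 1.751 km/s.

Δv_total ≈ 1.75 km/s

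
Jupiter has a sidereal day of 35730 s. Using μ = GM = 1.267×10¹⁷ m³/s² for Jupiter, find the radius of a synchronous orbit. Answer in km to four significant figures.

r_sync ≈ 1.600×10⁵ km

A synchronous orbit has period T, so by Kepler's third law a = (μT²/4π²)^(1/3).
μT²/4π² = 1.267×10¹⁷ × (3.573×10⁴)² / 39.48 = 4.097×10²⁴ m³.
a = 1.600×10⁸ m = 1.6002×10⁵ km.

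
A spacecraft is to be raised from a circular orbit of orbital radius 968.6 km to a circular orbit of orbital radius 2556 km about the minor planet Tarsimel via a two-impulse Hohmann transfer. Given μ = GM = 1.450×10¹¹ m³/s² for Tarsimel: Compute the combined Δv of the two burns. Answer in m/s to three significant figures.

r₁ = 968.6 km = 9.686×10⁵ m.
r₂ = 2556 km = 2.556×10⁶ m.
Transfer ellipse a_t = (r₁ + r₂)/2 = 1.762×10⁶ m.
At r₁: circular v_c1 = √(μ/r₁) = 386.9 m/s; transfer-periapsis v_p = √[μ(2/r₁ − 1/a_t)] = 466.0 m/s.
Δv₁ = v_p − v_c1 = 79.05 m/s.
At r₂: circular v_c2 = √(μ/r₂) = 238.2 m/s; transfer-apoapsis v_a = √[μ(2/r₂ − 1/a_t)] = 176.6 m/s.
Δv₂ = v_c2 − v_a = 61.60 m/s.
Total Δv = Δv₁ + Δv₂ = 140.7 m/s.

Δv_total ≈ 141 m/s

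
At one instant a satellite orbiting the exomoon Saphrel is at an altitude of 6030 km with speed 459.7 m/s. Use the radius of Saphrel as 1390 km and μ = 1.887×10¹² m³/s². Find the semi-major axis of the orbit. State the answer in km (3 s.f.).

a ≈ 6350 km

r = 1390 + 6030 = 7420.0 km = 7.420×10⁶ m.
Specific orbital energy ε = v²/2 − μ/r = (459.7)²/2 − 1.887×10¹²/7.420×10⁶ = -1.487×10⁵ J/kg.
Since ε = −μ/(2a), a = −μ/(2ε) = 6.347×10⁶ m = 6347.1 km.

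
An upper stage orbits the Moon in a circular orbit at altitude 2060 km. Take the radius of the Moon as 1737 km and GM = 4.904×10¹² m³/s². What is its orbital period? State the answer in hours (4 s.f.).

T ≈ 5.831 hours

r = 1737 + 2060 = 3797.0 km = 3.7970×10⁶ m.
Kepler's third law: T = 2π√(r³/μ) = 2π√((3.797×10⁶)³ / 4.904×10¹²).
r³/μ = 1.116×10⁷ s², so T = 2π × 3.341×10³ = 2.099×10⁴ s.
Converting: 2.099×10⁴ s ÷ 3600 = 5.831 hours.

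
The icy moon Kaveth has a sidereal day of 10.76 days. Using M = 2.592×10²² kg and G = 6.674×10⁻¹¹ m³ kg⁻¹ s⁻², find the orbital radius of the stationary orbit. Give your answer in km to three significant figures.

μ = GM = 6.674×10⁻¹¹ × 2.592×10²² = 1.730×10¹² m³/s².
T = 10.76 days = 9.297×10⁵ s.
A synchronous orbit has period T, so by Kepler's third law a = (μT²/4π²)^(1/3).
μT²/4π² = 1.730×10¹² × (9.297×10⁵)² / 39.48 = 3.787×10²² m³.
a = 3.358×10⁷ m = 33582 km.

r_sync ≈ 33600 km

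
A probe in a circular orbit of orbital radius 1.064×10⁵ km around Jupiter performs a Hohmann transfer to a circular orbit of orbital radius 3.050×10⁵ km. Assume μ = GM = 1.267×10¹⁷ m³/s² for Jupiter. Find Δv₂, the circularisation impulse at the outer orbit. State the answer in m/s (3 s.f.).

Δv ≈ 5720 m/s

r₁ = 1.064×10⁵ km = 1.064×10⁸ m.
r₂ = 3.050×10⁵ km = 3.050×10⁸ m.
Transfer ellipse a_t = (r₁ + r₂)/2 = 2.057×10⁸ m.
At r₁: circular v_c1 = √(μ/r₁) = 34510 m/s; transfer-perijove v_p = √[μ(2/r₁ − 1/a_t)] = 42020 m/s.
At r₂: circular v_c2 = √(μ/r₂) = 20380 m/s; transfer-apojove v_a = √[μ(2/r₂ − 1/a_t)] = 14660 m/s.
Δv₂ = v_c2 − v_a = 5723 m/s.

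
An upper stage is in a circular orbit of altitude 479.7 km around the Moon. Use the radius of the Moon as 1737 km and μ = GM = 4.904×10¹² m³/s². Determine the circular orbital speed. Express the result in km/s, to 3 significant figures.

r = 1737 + 479.7 = 2216.7 km = 2.2167×10⁶ m.
For a circular orbit v = √(μ/r) = √(4.904×10¹² / 2.217×10⁶) = √(2.212×10⁶) = 1487 m/s.
That is 1.487 km/s.

v ≈ 1.49 km/s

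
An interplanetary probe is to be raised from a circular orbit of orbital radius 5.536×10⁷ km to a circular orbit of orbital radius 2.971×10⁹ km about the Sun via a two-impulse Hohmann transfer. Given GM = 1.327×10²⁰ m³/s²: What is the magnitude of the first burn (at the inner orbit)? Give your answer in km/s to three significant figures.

Δv ≈ 19.6 km/s

r₁ = 5.536×10⁷ km = 5.536×10¹⁰ m.
r₂ = 2.971×10⁹ km = 2.971×10¹² m.
Transfer ellipse a_t = (r₁ + r₂)/2 = 1.513×10¹² m.
At r₁: circular v_c1 = √(μ/r₁) = 48960 m/s; transfer-perihelion v_p = √[μ(2/r₁ − 1/a_t)] = 68600 m/s.
Δv₁ = v_p − v_c1 = 19640 m/s.
= 19.64 km/s.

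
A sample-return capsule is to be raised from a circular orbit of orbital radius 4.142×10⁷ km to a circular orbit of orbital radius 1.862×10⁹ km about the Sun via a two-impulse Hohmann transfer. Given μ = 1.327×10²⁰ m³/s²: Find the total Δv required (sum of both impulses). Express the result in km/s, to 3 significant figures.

r₁ = 4.142×10⁷ km = 4.142×10¹⁰ m.
r₂ = 1.862×10⁹ km = 1.862×10¹² m.
Transfer ellipse a_t = (r₁ + r₂)/2 = 9.517×10¹¹ m.
At r₁: circular v_c1 = √(μ/r₁) = 56600 m/s; transfer-perihelion v_p = √[μ(2/r₁ − 1/a_t)] = 79170 m/s.
Δv₁ = v_p − v_c1 = 22570 m/s.
At r₂: circular v_c2 = √(μ/r₂) = 8442 m/s; transfer-aphelion v_a = √[μ(2/r₂ − 1/a_t)] = 1761 m/s.
Δv₂ = v_c2 − v_a = 6681 m/s.
Total Δv = Δv₁ + Δv₂ = 29250 m/s = 29.25 km/s.

Δv_total ≈ 29.3 km/s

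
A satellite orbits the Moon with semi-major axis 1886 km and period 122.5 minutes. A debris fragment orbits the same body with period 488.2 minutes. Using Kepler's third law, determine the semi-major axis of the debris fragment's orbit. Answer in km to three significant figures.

Kepler's third law: a³ ∝ T², so a₂ = a₁ (T₂/T₁)^(2/3).
T₂/T₁ = 3.985, (T₂/T₁)^(2/3) = 2.514.
a₂ = 1886 × 2.514 = 4741 km.

a₂ ≈ 4740 km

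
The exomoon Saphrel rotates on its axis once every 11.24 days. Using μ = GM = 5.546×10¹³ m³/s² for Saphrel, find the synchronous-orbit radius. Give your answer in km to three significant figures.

r_sync ≈ 1.10×10⁵ km

T = 11.24 days = 9.711×10⁵ s.
A synchronous orbit has period T, so by Kepler's third law a = (μT²/4π²)^(1/3).
μT²/4π² = 5.546×10¹³ × (9.711×10⁵)² / 39.48 = 1.325×10²⁴ m³.
a = 1.098×10⁸ m = 1.0983×10⁵ km.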